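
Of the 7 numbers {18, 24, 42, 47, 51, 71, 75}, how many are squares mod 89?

4

(18/89) = +1 → QR.
(24/89) = -1 → non-residue.
(42/89) = +1 → QR.
(47/89) = +1 → QR.
(51/89) = -1 → non-residue.
(71/89) = +1 → QR.
(75/89) = -1 → non-residue.
Total quadratic residues among the 7: 4.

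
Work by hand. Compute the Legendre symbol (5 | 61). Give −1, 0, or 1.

Euler's criterion: (5/61) ≡ 5^30 (mod 61).
5^2 ≡ 25 (mod 61)
5^4 ≡ 15 (mod 61)
5^8 ≡ 42 (mod 61)
5^16 ≡ 56 (mod 61)
5^30 = 5^(16+8+4+2) ≡ 1 (mod 61).
Result is 1, so (5/61) = 1.

1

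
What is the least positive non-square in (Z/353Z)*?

(2/353) = +1, so 2 is a residue.
(3/353) = −1, so 3 is the smallest positive non-residue mod 353.

3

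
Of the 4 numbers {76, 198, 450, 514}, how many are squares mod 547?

(76/547) = +1 → QR.
(198/547) = -1 → non-residue.
(450/547) = -1 → non-residue.
(514/547) = +1 → QR.
Total quadratic residues among the 4: 2.

2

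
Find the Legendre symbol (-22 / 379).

-1

First reduce: -22 ≡ 357 (mod 379).
Reciprocity: 357 ≡ 1 and 379 ≡ 3 (mod 4), so (357/379) = +(379/357).
Reduce top mod 357: now compute (22/357).
Pull out 2: since 357 ≡ 5 (mod 8), (2/357) = -1.
Reciprocity: 11 ≡ 3 and 357 ≡ 1 (mod 4), so (11/357) = +(357/11).
Reduce top mod 11: now compute (5/11).
Reciprocity: 5 ≡ 1 and 11 ≡ 3 (mod 4), so (5/11) = +(11/5).
Reduce top mod 5: now compute (1/5).
Reached (1/5) = 1. Collecting the sign flips along the way, the symbol is -1.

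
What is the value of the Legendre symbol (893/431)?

-1

Euler's criterion: (893/431) ≡ 31^215 (mod 431).
31^2 ≡ 99 (mod 431)
31^4 ≡ 319 (mod 431)
31^8 ≡ 45 (mod 431)
31^16 ≡ 301 (mod 431)
31^32 ≡ 91 (mod 431)
31^64 ≡ 92 (mod 431)
31^128 ≡ 275 (mod 431)
31^215 = 31^(128+64+16+4+2+1) ≡ 430 (mod 431).
Result is 430 ≡ −1, so (893/431) = −1.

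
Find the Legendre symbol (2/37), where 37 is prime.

Pull out 2: since 37 ≡ 5 (mod 8), (2/37) = -1.
Reached (1/37) = 1. Collecting the sign flips along the way, the symbol is -1.

-1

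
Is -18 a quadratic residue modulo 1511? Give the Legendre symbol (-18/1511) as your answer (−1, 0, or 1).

First reduce: -18 ≡ 1493 (mod 1511).
Reciprocity: 1493 ≡ 1 and 1511 ≡ 3 (mod 4), so (1493/1511) = +(1511/1493).
Reduce top mod 1493: now compute (18/1493).
Pull out 2: since 1493 ≡ 5 (mod 8), (2/1493) = -1.
Reciprocity: 9 ≡ 1 and 1493 ≡ 1 (mod 4), so (9/1493) = +(1493/9).
Reduce top mod 9: now compute (8/9).
Pull out 2^3: since 9 ≡ 1 (mod 8), (2/9) = +1, so (2/9)^3 = +1.
Reached (1/9) = 1. Collecting the sign flips along the way, the symbol is -1.

-1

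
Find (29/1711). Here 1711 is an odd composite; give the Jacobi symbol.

Reciprocity: 29 ≡ 1 and 1711 ≡ 3 (mod 4), so (29/1711) = +(1711/29).
Reduce top mod 29: now compute (0/29).
Top reduces to 0: gcd > 1, so the symbol is 0.

0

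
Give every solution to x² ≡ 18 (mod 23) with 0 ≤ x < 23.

8, 15

Since 23 ≡ 3 (mod 4), a square root of 18 is 18^((23+1)/4) = 18^6 mod 23.
Repeated squaring: 18^2≡2, 18^4≡4 (mod 23).
18^6 = 18^(4+2) ≡ 8 (mod 23).
Check: 8² = 64 ≡ 18 (mod 23). The two roots are 8 and 15.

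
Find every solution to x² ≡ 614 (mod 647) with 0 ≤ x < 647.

95, 552

Since 647 ≡ 3 (mod 4), a square root of 614 is 614^((647+1)/4) = 614^162 mod 647.
Repeated squaring: 614^2≡442, 614^4≡617, 614^8≡253, 614^16≡603, 614^32≡642, 614^64≡25, 614^128≡625 (mod 647).
614^162 = 614^(128+32+2) ≡ 95 (mod 647).
Check: 95² = 9025 ≡ 614 (mod 647). The two roots are 95 and 552.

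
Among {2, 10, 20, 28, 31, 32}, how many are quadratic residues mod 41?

5

(2/41) = +1 → QR.
(10/41) = +1 → QR.
(20/41) = +1 → QR.
(28/41) = -1 → non-residue.
(31/41) = +1 → QR.
(32/41) = +1 → QR.
Total quadratic residues among the 6: 5.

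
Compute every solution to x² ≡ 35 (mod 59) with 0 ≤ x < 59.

Since 59 ≡ 3 (mod 4), a square root of 35 is 35^((59+1)/4) = 35^15 mod 59.
Repeated squaring: 35^2≡45, 35^4≡19, 35^8≡7 (mod 59).
35^15 = 35^(8+4+2+1) ≡ 25 (mod 59).
Check: 25² = 625 ≡ 35 (mod 59). The two roots are 25 and 34.

25, 34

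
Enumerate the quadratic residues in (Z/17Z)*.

1,2,4,8,9,13,15,16

Square k = 1,…,8 (k and 17−k give the same square):
1²=1, 2²=4, 3²=9, 4²=16, 5²≡8, 6²≡2, 7²≡15, 8²≡13 (mod 17).
So the quadratic residues mod 17 are {1, 2, 4, 8, 9, 13, 15, 16}.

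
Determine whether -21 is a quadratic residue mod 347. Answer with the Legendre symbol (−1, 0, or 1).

First reduce: -21 ≡ 326 (mod 347).
Pull out 2: since 347 ≡ 3 (mod 8), (2/347) = -1.
Reciprocity: 163 ≡ 3 and 347 ≡ 3 (mod 4), so (163/347) = −(347/163).
Reduce top mod 163: now compute (21/163).
Reciprocity: 21 ≡ 1 and 163 ≡ 3 (mod 4), so (21/163) = +(163/21).
Reduce top mod 21: now compute (16/21).
Pull out 2^4: since 21 ≡ 5 (mod 8), (2/21) = -1, so (2/21)^4 = +1.
Reached (1/21) = 1. Collecting the sign flips along the way, the symbol is +1.

1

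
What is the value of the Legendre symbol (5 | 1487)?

Reciprocity: 5 ≡ 1 and 1487 ≡ 3 (mod 4), so (5/1487) = +(1487/5).
Reduce top mod 5: now compute (2/5).
Pull out 2: since 5 ≡ 5 (mod 8), (2/5) = -1.
Reached (1/5) = 1. Collecting the sign flips along the way, the symbol is -1.

-1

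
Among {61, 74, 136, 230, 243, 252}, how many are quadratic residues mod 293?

1

(61/293) = +1 → QR.
(74/293) = -1 → non-residue.
(136/293) = -1 → non-residue.
(230/293) = -1 → non-residue.
(243/293) = -1 → non-residue.
(252/293) = -1 → non-residue.
Total quadratic residues among the 6: 1.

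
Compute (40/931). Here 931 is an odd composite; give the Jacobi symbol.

-1

Pull out 2^3: since 931 ≡ 3 (mod 8), (2/931) = -1, so (2/931)^3 = -1.
Reciprocity: 5 ≡ 1 and 931 ≡ 3 (mod 4), so (5/931) = +(931/5).
Reduce top mod 5: now compute (1/5).
Reached (1/5) = 1. Collecting the sign flips along the way, the symbol is -1.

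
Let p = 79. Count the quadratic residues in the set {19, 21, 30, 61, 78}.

2

(19/79) = +1 → QR.
(21/79) = +1 → QR.
(30/79) = -1 → non-residue.
(61/79) = -1 → non-residue.
(78/79) = -1 → non-residue.
Total quadratic residues among the 5: 2.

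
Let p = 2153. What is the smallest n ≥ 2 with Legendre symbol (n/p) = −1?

(2/2153) = +1, so 2 is a residue.
(3/2153) = −1, so 3 is the smallest positive non-residue mod 2153.

3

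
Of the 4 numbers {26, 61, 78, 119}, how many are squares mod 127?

(26/127) = +1 → QR.
(61/127) = +1 → QR.
(78/127) = -1 → non-residue.
(119/127) = -1 → non-residue.
Total quadratic residues among the 4: 2.

2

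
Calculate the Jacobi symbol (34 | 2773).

-1

Pull out 2: since 2773 ≡ 5 (mod 8), (2/2773) = -1.
Reciprocity: 17 ≡ 1 and 2773 ≡ 1 (mod 4), so (17/2773) = +(2773/17).
Reduce top mod 17: now compute (2/17).
Pull out 2: since 17 ≡ 1 (mod 8), (2/17) = +1.
Reached (1/17) = 1. Collecting the sign flips along the way, the symbol is -1.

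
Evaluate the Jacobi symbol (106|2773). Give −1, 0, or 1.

Pull out 2: since 2773 ≡ 5 (mod 8), (2/2773) = -1.
Reciprocity: 53 ≡ 1 and 2773 ≡ 1 (mod 4), so (53/2773) = +(2773/53).
Reduce top mod 53: now compute (17/53).
Reciprocity: 17 ≡ 1 and 53 ≡ 1 (mod 4), so (17/53) = +(53/17).
Reduce top mod 17: now compute (2/17).
Pull out 2: since 17 ≡ 1 (mod 8), (2/17) = +1.
Reached (1/17) = 1. Collecting the sign flips along the way, the symbol is -1.

-1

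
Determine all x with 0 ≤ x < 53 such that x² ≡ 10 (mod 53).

13, 40

53 ≡ 1 (mod 4), so we find a root by search.
Trying successive values, 13² = 169 ≡ 10 (mod 53). The other root is 53 − 13 = 40.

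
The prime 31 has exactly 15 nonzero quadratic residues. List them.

1,2,4,5,7,8,9,10,14,16,18,19,20,25,28

Square k = 1,…,15 (k and 31−k give the same square):
1²=1, 2²=4, 3²=9, 4²=16, 5²=25, 6²≡5, 7²≡18, 8²≡2, 9²≡19, 10²≡7, 11²≡28, 12²≡20, 13²≡14, 14²≡10, 15²≡8 (mod 31).
So the quadratic residues mod 31 are {1, 2, 4, 5, 7, 8, 9, 10, 14, 16, 18, 19, 20, 25, 28}.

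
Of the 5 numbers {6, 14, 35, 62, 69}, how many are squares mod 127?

(6/127) = -1 → non-residue.
(14/127) = -1 → non-residue.
(35/127) = +1 → QR.
(62/127) = +1 → QR.
(69/127) = +1 → QR.
Total quadratic residues among the 5: 3.

3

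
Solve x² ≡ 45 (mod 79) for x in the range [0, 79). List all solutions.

19, 60

Since 79 ≡ 3 (mod 4), a square root of 45 is 45^((79+1)/4) = 45^20 mod 79.
Repeated squaring: 45^2≡50, 45^4≡51, 45^8≡73, 45^16≡36 (mod 79).
45^20 = 45^(16+4) ≡ 19 (mod 79).
Check: 19² = 361 ≡ 45 (mod 79). The two roots are 19 and 60.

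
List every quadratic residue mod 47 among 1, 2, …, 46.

Square k = 1,…,23 (k and 47−k give the same square):
1²=1, 2²=4, 3²=9, 4²=16, 5²=25, 6²=36, 7²≡2, 8²≡17, 9²≡34, 10²≡6, 11²≡27, 12²≡3, 13²≡28, 14²≡8, 15²≡37, 16²≡21, 17²≡7, 18²≡42, 19²≡32, 20²≡24, 21²≡18, 22²≡14, 23²≡12 (mod 47).
So the quadratic residues mod 47 are {1, 2, 3, 4, 6, 7, 8, 9, 12, 14, 16, 17, 18, 21, 24, 25, 27, 28, 32, 34, 36, 37, 42}.

1,2,3,4,6,7,8,9,12,14,16,17,18,21,24,25,27,28,32,34,36,37,42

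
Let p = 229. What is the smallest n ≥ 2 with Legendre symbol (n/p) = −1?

(2/229) = −1, so 2 is the smallest positive non-residue mod 229.

2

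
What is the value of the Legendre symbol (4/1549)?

1

Pull out 2^2: since 1549 ≡ 5 (mod 8), (2/1549) = -1, so (2/1549)^2 = +1.
Reached (1/1549) = 1. Collecting the sign flips along the way, the symbol is +1.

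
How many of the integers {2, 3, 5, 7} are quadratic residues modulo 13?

1

(2/13) = -1 → non-residue.
(3/13) = +1 → QR.
(5/13) = -1 → non-residue.
(7/13) = -1 → non-residue.
Total quadratic residues among the 4: 1.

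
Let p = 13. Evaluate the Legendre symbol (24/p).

Euler's criterion: (24/13) ≡ 11^6 (mod 13).
11^2 ≡ 4 (mod 13)
11^4 ≡ 3 (mod 13)
11^6 = 11^(4+2) ≡ 12 (mod 13).
Result is 12 ≡ −1, so (24/13) = −1.

-1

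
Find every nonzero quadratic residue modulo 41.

1, 2, 4, 5, 8, 9, 10, 16, 18, 20, 21, 23, 25, 31, 32, 33, 36, 37, 39, 40

Square k = 1,…,20 (k and 41−k give the same square):
1²=1, 2²=4, 3²=9, 4²=16, 5²=25, 6²=36, 7²≡8, 8²≡23, 9²≡40, 10²≡18, 11²≡39, 12²≡21, 13²≡5, 14²≡32, 15²≡20, 16²≡10, 17²≡2, 18²≡37, 19²≡33, 20²≡31 (mod 41).
So the quadratic residues mod 41 are {1, 2, 4, 5, 8, 9, 10, 16, 18, 20, 21, 23, 25, 31, 32, 33, 36, 37, 39, 40}.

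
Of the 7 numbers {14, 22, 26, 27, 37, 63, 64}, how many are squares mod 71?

3

(14/71) = -1 → non-residue.
(22/71) = -1 → non-residue.
(26/71) = -1 → non-residue.
(27/71) = +1 → QR.
(37/71) = +1 → QR.
(63/71) = -1 → non-residue.
(64/71) = +1 → QR.
Total quadratic residues among the 7: 3.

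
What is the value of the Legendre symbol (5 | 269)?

Reciprocity: 5 ≡ 1 and 269 ≡ 1 (mod 4), so (5/269) = +(269/5).
Reduce top mod 5: now compute (4/5).
Pull out 2^2: since 5 ≡ 5 (mod 8), (2/5) = -1, so (2/5)^2 = +1.
Reached (1/5) = 1. Collecting the sign flips along the way, the symbol is +1.

1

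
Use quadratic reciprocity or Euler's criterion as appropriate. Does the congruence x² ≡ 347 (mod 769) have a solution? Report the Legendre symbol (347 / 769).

Reciprocity: 347 ≡ 3 and 769 ≡ 1 (mod 4), so (347/769) = +(769/347).
Reduce top mod 347: now compute (75/347).
Reciprocity: 75 ≡ 3 and 347 ≡ 3 (mod 4), so (75/347) = −(347/75).
Reduce top mod 75: now compute (47/75).
Reciprocity: 47 ≡ 3 and 75 ≡ 3 (mod 4), so (47/75) = −(75/47).
Reduce top mod 47: now compute (28/47).
Pull out 2^2: since 47 ≡ 7 (mod 8), (2/47) = +1, so (2/47)^2 = +1.
Reciprocity: 7 ≡ 3 and 47 ≡ 3 (mod 4), so (7/47) = −(47/7).
Reduce top mod 7: now compute (5/7).
Reciprocity: 5 ≡ 1 and 7 ≡ 3 (mod 4), so (5/7) = +(7/5).
Reduce top mod 5: now compute (2/5).
Pull out 2: since 5 ≡ 5 (mod 8), (2/5) = -1.
Reached (1/5) = 1. Collecting the sign flips along the way, the symbol is +1.

1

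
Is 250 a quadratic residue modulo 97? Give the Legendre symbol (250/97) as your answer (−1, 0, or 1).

First reduce: 250 ≡ 56 (mod 97).
Pull out 2^3: since 97 ≡ 1 (mod 8), (2/97) = +1, so (2/97)^3 = +1.
Reciprocity: 7 ≡ 3 and 97 ≡ 1 (mod 4), so (7/97) = +(97/7).
Reduce top mod 7: now compute (6/7).
Pull out 2: since 7 ≡ 7 (mod 8), (2/7) = +1.
Reciprocity: 3 ≡ 3 and 7 ≡ 3 (mod 4), so (3/7) = −(7/3).
Reduce top mod 3: now compute (1/3).
Reached (1/3) = 1. Collecting the sign flips along the way, the symbol is -1.

-1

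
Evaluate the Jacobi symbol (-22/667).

First reduce: -22 ≡ 645 (mod 667).
Reciprocity: 645 ≡ 1 and 667 ≡ 3 (mod 4), so (645/667) = +(667/645).
Reduce top mod 645: now compute (22/645).
Pull out 2: since 645 ≡ 5 (mod 8), (2/645) = -1.
Reciprocity: 11 ≡ 3 and 645 ≡ 1 (mod 4), so (11/645) = +(645/11).
Reduce top mod 11: now compute (7/11).
Reciprocity: 7 ≡ 3 and 11 ≡ 3 (mod 4), so (7/11) = −(11/7).
Reduce top mod 7: now compute (4/7).
Pull out 2^2: since 7 ≡ 7 (mod 8), (2/7) = +1, so (2/7)^2 = +1.
Reached (1/7) = 1. Collecting the sign flips along the way, the symbol is +1.

1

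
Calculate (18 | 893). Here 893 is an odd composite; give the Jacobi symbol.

Pull out 2: since 893 ≡ 5 (mod 8), (2/893) = -1.
Reciprocity: 9 ≡ 1 and 893 ≡ 1 (mod 4), so (9/893) = +(893/9).
Reduce top mod 9: now compute (2/9).
Pull out 2: since 9 ≡ 1 (mod 8), (2/9) = +1.
Reached (1/9) = 1. Collecting the sign flips along the way, the symbol is -1.

-1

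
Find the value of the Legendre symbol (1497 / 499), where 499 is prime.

First reduce: 1497 ≡ 0 (mod 499).
Top reduces to 0: gcd > 1, so the symbol is 0.

0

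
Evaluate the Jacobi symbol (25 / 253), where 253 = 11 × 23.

1

Reciprocity: 25 ≡ 1 and 253 ≡ 1 (mod 4), so (25/253) = +(253/25).
Reduce top mod 25: now compute (3/25).
Reciprocity: 3 ≡ 3 and 25 ≡ 1 (mod 4), so (3/25) = +(25/3).
Reduce top mod 3: now compute (1/3).
Reached (1/3) = 1. Collecting the sign flips along the way, the symbol is +1.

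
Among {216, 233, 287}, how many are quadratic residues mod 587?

(216/587) = -1 → non-residue.
(233/587) = +1 → QR.
(287/587) = -1 → non-residue.
Total quadratic residues among the 3: 1.

1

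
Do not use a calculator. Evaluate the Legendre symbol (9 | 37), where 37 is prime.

Reciprocity: 9 ≡ 1 and 37 ≡ 1 (mod 4), so (9/37) = +(37/9).
Reduce top mod 9: now compute (1/9).
Reached (1/9) = 1. Collecting the sign flips along the way, the symbol is +1.

1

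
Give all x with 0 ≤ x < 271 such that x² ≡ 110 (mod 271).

129, 142

Since 271 ≡ 3 (mod 4), a square root of 110 is 110^((271+1)/4) = 110^68 mod 271.
Repeated squaring: 110^2≡176, 110^4≡82, 110^8≡220, 110^16≡162, 110^32≡228, 110^64≡223 (mod 271).
110^68 = 110^(64+4) ≡ 129 (mod 271).
Check: 129² = 16641 ≡ 110 (mod 271). The two roots are 129 and 142.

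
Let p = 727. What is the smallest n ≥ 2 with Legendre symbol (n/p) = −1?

3

(2/727) = +1, so 2 is a residue.
(3/727) = −1, so 3 is the smallest positive non-residue mod 727.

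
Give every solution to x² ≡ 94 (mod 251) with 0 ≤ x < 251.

Since 251 ≡ 3 (mod 4), a square root of 94 is 94^((251+1)/4) = 94^63 mod 251.
Repeated squaring: 94^2≡51, 94^4≡91, 94^8≡249, 94^16≡4, 94^32≡16 (mod 251).
94^63 = 94^(32+16+8+4+2+1) ≡ 211 (mod 251).
Check: 211² = 44521 ≡ 94 (mod 251). The two roots are 40 and 211.

40, 211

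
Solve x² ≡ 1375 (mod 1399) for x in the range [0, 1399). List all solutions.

Since 1399 ≡ 3 (mod 4), a square root of 1375 is 1375^((1399+1)/4) = 1375^350 mod 1399.
Repeated squaring: 1375^2≡576, 1375^4≡213, 1375^8≡601, 1375^16≡259, 1375^32≡1328, 1375^64≡844, 1375^128≡245, 1375^256≡1267 (mod 1399).
1375^350 = 1375^(256+64+16+8+4+2) ≡ 1025 (mod 1399).
Check: 1025² = 1050625 ≡ 1375 (mod 1399). The two roots are 374 and 1025.

374, 1025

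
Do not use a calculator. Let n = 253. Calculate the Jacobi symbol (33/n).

Reciprocity: 33 ≡ 1 and 253 ≡ 1 (mod 4), so (33/253) = +(253/33).
Reduce top mod 33: now compute (22/33).
Pull out 2: since 33 ≡ 1 (mod 8), (2/33) = +1.
Reciprocity: 11 ≡ 3 and 33 ≡ 1 (mod 4), so (11/33) = +(33/11).
Reduce top mod 11: now compute (0/11).
Top reduces to 0: gcd > 1, so the symbol is 0.

0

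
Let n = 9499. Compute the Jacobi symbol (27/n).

Reciprocity: 27 ≡ 3 and 9499 ≡ 3 (mod 4), so (27/9499) = −(9499/27).
Reduce top mod 27: now compute (22/27).
Pull out 2: since 27 ≡ 3 (mod 8), (2/27) = -1.
Reciprocity: 11 ≡ 3 and 27 ≡ 3 (mod 4), so (11/27) = −(27/11).
Reduce top mod 11: now compute (5/11).
Reciprocity: 5 ≡ 1 and 11 ≡ 3 (mod 4), so (5/11) = +(11/5).
Reduce top mod 5: now compute (1/5).
Reached (1/5) = 1. Collecting the sign flips along the way, the symbol is -1.

-1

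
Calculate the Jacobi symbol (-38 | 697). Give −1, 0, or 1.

First reduce: -38 ≡ 659 (mod 697).
Reciprocity: 659 ≡ 3 and 697 ≡ 1 (mod 4), so (659/697) = +(697/659).
Reduce top mod 659: now compute (38/659).
Pull out 2: since 659 ≡ 3 (mod 8), (2/659) = -1.
Reciprocity: 19 ≡ 3 and 659 ≡ 3 (mod 4), so (19/659) = −(659/19).
Reduce top mod 19: now compute (13/19).
Reciprocity: 13 ≡ 1 and 19 ≡ 3 (mod 4), so (13/19) = +(19/13).
Reduce top mod 13: now compute (6/13).
Pull out 2: since 13 ≡ 5 (mod 8), (2/13) = -1.
Reciprocity: 3 ≡ 3 and 13 ≡ 1 (mod 4), so (3/13) = +(13/3).
Reduce top mod 3: now compute (1/3).
Reached (1/3) = 1. Collecting the sign flips along the way, the symbol is -1.

-1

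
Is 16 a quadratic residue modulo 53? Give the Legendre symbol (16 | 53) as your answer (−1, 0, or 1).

1

Euler's criterion: (16/53) ≡ 16^26 (mod 53).
16^2 ≡ 44 (mod 53)
16^4 ≡ 28 (mod 53)
16^8 ≡ 42 (mod 53)
16^16 ≡ 15 (mod 53)
16^26 = 16^(16+8+2) ≡ 1 (mod 53).
Result is 1, so (16/53) = 1.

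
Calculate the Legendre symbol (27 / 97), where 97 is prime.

Reciprocity: 27 ≡ 3 and 97 ≡ 1 (mod 4), so (27/97) = +(97/27).
Reduce top mod 27: now compute (16/27).
Pull out 2^4: since 27 ≡ 3 (mod 8), (2/27) = -1, so (2/27)^4 = +1.
Reached (1/27) = 1. Collecting the sign flips along the way, the symbol is +1.

1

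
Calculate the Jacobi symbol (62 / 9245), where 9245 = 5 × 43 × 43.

-1

Pull out 2: since 9245 ≡ 5 (mod 8), (2/9245) = -1.
Reciprocity: 31 ≡ 3 and 9245 ≡ 1 (mod 4), so (31/9245) = +(9245/31).
Reduce top mod 31: now compute (7/31).
Reciprocity: 7 ≡ 3 and 31 ≡ 3 (mod 4), so (7/31) = −(31/7).
Reduce top mod 7: now compute (3/7).
Reciprocity: 3 ≡ 3 and 7 ≡ 3 (mod 4), so (3/7) = −(7/3).
Reduce top mod 3: now compute (1/3).
Reached (1/3) = 1. Collecting the sign flips along the way, the symbol is -1.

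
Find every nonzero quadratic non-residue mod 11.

Square k = 1,…,5 (k and 11−k give the same square):
1²=1, 2²=4, 3²=9, 4²≡5, 5²≡3 (mod 11).
The residues are {1, 3, 4, 5, 9}; the non-residues are the remaining 5 nonzero classes.

2, 6, 7, 8, 10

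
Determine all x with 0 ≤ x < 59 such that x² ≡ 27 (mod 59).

26, 33

Since 59 ≡ 3 (mod 4), a square root of 27 is 27^((59+1)/4) = 27^15 mod 59.
Repeated squaring: 27^2≡21, 27^4≡28, 27^8≡17 (mod 59).
27^15 = 27^(8+4+2+1) ≡ 26 (mod 59).
Check: 26² = 676 ≡ 27 (mod 59). The two roots are 26 and 33.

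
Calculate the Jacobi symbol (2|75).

-1

Pull out 2: since 75 ≡ 3 (mod 8), (2/75) = -1.
Reached (1/75) = 1. Collecting the sign flips along the way, the symbol is -1.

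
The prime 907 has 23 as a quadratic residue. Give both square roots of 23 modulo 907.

100, 807

Since 907 ≡ 3 (mod 4), a square root of 23 is 23^((907+1)/4) = 23^227 mod 907.
Repeated squaring: 23^2≡529, 23^4≡485, 23^8≡312, 23^16≡295, 23^32≡860, 23^64≡395, 23^128≡21 (mod 907).
23^227 = 23^(128+64+32+2+1) ≡ 100 (mod 907).
Check: 100² = 10000 ≡ 23 (mod 907). The two roots are 100 and 807.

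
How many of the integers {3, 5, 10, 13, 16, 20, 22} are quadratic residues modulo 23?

(3/23) = +1 → QR.
(5/23) = -1 → non-residue.
(10/23) = -1 → non-residue.
(13/23) = +1 → QR.
(16/23) = +1 → QR.
(20/23) = -1 → non-residue.
(22/23) = -1 → non-residue.
Total quadratic residues among the 7: 3.

3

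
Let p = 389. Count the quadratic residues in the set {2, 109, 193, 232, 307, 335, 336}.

(2/389) = -1 → non-residue.
(109/389) = -1 → non-residue.
(193/389) = +1 → QR.
(232/389) = +1 → QR.
(307/389) = -1 → non-residue.
(335/389) = +1 → QR.
(336/389) = -1 → non-residue.
Total quadratic residues among the 7: 3.

3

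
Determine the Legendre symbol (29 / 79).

-1

Reciprocity: 29 ≡ 1 and 79 ≡ 3 (mod 4), so (29/79) = +(79/29).
Reduce top mod 29: now compute (21/29).
Reciprocity: 21 ≡ 1 and 29 ≡ 1 (mod 4), so (21/29) = +(29/21).
Reduce top mod 21: now compute (8/21).
Pull out 2^3: since 21 ≡ 5 (mod 8), (2/21) = -1, so (2/21)^3 = -1.
Reached (1/21) = 1. Collecting the sign flips along the way, the symbol is -1.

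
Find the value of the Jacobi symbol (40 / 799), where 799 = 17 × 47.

1

Pull out 2^3: since 799 ≡ 7 (mod 8), (2/799) = +1, so (2/799)^3 = +1.
Reciprocity: 5 ≡ 1 and 799 ≡ 3 (mod 4), so (5/799) = +(799/5).
Reduce top mod 5: now compute (4/5).
Pull out 2^2: since 5 ≡ 5 (mod 8), (2/5) = -1, so (2/5)^2 = +1.
Reached (1/5) = 1. Collecting the sign flips along the way, the symbol is +1.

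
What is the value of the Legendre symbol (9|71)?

1

Reciprocity: 9 ≡ 1 and 71 ≡ 3 (mod 4), so (9/71) = +(71/9).
Reduce top mod 9: now compute (8/9).
Pull out 2^3: since 9 ≡ 1 (mod 8), (2/9) = +1, so (2/9)^3 = +1.
Reached (1/9) = 1. Collecting the sign flips along the way, the symbol is +1.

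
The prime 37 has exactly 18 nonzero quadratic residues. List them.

Square k = 1,…,18 (k and 37−k give the same square):
1²=1, 2²=4, 3²=9, 4²=16, 5²=25, 6²=36, 7²≡12, 8²≡27, 9²≡7, 10²≡26, 11²≡10, 12²≡33, 13²≡21, 14²≡11, 15²≡3, 16²≡34, 17²≡30, 18²≡28 (mod 37).
So the quadratic residues mod 37 are {1, 3, 4, 7, 9, 10, 11, 12, 16, 21, 25, 26, 27, 28, 30, 33, 34, 36}.

1 3 4 7 9 10 11 12 16 21 25 26 27 28 30 33 34 36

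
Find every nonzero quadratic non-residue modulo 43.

2, 3, 5, 7, 8, 12, 18, 19, 20, 22, 26, 27, 28, 29, 30, 32, 33, 34, 37, 39, 42

Square k = 1,…,21 (k and 43−k give the same square):
1²=1, 2²=4, 3²=9, 4²=16, 5²=25, 6²=36, 7²≡6, 8²≡21, 9²≡38, 10²≡14, 11²≡35, 12²≡15, 13²≡40, 14²≡24, 15²≡10, 16²≡41, 17²≡31, 18²≡23, 19²≡17, 20²≡13, 21²≡11 (mod 43).
The residues are {1, 4, 6, 9, 10, 11, 13, 14, 15, 16, 17, 21, 23, 24, 25, 31, 35, 36, 38, 40, 41}; the non-residues are the remaining 21 nonzero classes.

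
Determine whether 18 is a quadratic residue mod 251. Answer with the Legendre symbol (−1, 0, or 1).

-1

Euler's criterion: (18/251) ≡ 18^125 (mod 251).
18^2 ≡ 73 (mod 251)
18^4 ≡ 58 (mod 251)
18^8 ≡ 101 (mod 251)
18^16 ≡ 161 (mod 251)
18^32 ≡ 68 (mod 251)
18^64 ≡ 106 (mod 251)
18^125 = 18^(64+32+16+8+4+1) ≡ 250 (mod 251).
Result is 250 ≡ −1, so (18/251) = −1.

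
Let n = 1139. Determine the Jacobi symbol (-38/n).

1

First reduce: -38 ≡ 1101 (mod 1139).
Reciprocity: 1101 ≡ 1 and 1139 ≡ 3 (mod 4), so (1101/1139) = +(1139/1101).
Reduce top mod 1101: now compute (38/1101).
Pull out 2: since 1101 ≡ 5 (mod 8), (2/1101) = -1.
Reciprocity: 19 ≡ 3 and 1101 ≡ 1 (mod 4), so (19/1101) = +(1101/19).
Reduce top mod 19: now compute (18/19).
Pull out 2: since 19 ≡ 3 (mod 8), (2/19) = -1.
Reciprocity: 9 ≡ 1 and 19 ≡ 3 (mod 4), so (9/19) = +(19/9).
Reduce top mod 9: now compute (1/9).
Reached (1/9) = 1. Collecting the sign flips along the way, the symbol is +1.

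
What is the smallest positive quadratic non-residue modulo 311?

11

(2/311) = +1, so 2 is a residue.
(3/311) = +1, so 3 is a residue.
(4/311) = +1, so 4 is a residue.
(5/311) = +1, so 5 is a residue.
(6/311) = +1, so 6 is a residue.
(7/311) = +1, so 7 is a residue.
(8/311) = +1, so 8 is a residue.
(9/311) = +1, so 9 is a residue.
(10/311) = +1, so 10 is a residue.
(11/311) = −1, so 11 is the smallest positive non-residue mod 311.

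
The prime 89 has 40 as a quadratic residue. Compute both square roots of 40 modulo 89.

89 ≡ 1 (mod 4), so we find a root by search.
Trying successive values, 29² = 841 ≡ 40 (mod 89). The other root is 89 − 29 = 60.

29, 60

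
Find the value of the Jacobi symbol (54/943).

-1

Pull out 2: since 943 ≡ 7 (mod 8), (2/943) = +1.
Reciprocity: 27 ≡ 3 and 943 ≡ 3 (mod 4), so (27/943) = −(943/27).
Reduce top mod 27: now compute (25/27).
Reciprocity: 25 ≡ 1 and 27 ≡ 3 (mod 4), so (25/27) = +(27/25).
Reduce top mod 25: now compute (2/25).
Pull out 2: since 25 ≡ 1 (mod 8), (2/25) = +1.
Reached (1/25) = 1. Collecting the sign flips along the way, the symbol is -1.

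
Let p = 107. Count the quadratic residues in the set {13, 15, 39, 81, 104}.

3

(13/107) = +1 → QR.
(15/107) = -1 → non-residue.
(39/107) = +1 → QR.
(81/107) = +1 → QR.
(104/107) = -1 → non-residue.
Total quadratic residues among the 5: 3.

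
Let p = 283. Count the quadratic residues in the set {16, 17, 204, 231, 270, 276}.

(16/283) = +1 → QR.
(17/283) = -1 → non-residue.
(204/283) = +1 → QR.
(231/283) = -1 → non-residue.
(270/283) = -1 → non-residue.
(276/283) = -1 → non-residue.
Total quadratic residues among the 6: 2.

2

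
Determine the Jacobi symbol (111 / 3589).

0

Reciprocity: 111 ≡ 3 and 3589 ≡ 1 (mod 4), so (111/3589) = +(3589/111).
Reduce top mod 111: now compute (37/111).
Reciprocity: 37 ≡ 1 and 111 ≡ 3 (mod 4), so (37/111) = +(111/37).
Reduce top mod 37: now compute (0/37).
Top reduces to 0: gcd > 1, so the symbol is 0.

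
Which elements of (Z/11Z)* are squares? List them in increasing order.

1 3 4 5 9

Square k = 1,…,5 (k and 11−k give the same square):
1²=1, 2²=4, 3²=9, 4²≡5, 5²≡3 (mod 11).
So the quadratic residues mod 11 are {1, 3, 4, 5, 9}.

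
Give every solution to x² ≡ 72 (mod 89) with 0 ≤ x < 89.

28, 61

89 ≡ 1 (mod 4), so we find a root by search.
Trying successive values, 28² = 784 ≡ 72 (mod 89). The other root is 89 − 28 = 61.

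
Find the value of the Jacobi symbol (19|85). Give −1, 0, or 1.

Reciprocity: 19 ≡ 3 and 85 ≡ 1 (mod 4), so (19/85) = +(85/19).
Reduce top mod 19: now compute (9/19).
Reciprocity: 9 ≡ 1 and 19 ≡ 3 (mod 4), so (9/19) = +(19/9).
Reduce top mod 9: now compute (1/9).
Reached (1/9) = 1. Collecting the sign flips along the way, the symbol is +1.

1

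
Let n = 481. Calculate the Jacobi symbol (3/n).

1

Reciprocity: 3 ≡ 3 and 481 ≡ 1 (mod 4), so (3/481) = +(481/3).
Reduce top mod 3: now compute (1/3).
Reached (1/3) = 1. Collecting the sign flips along the way, the symbol is +1.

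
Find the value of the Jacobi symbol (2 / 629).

-1

Pull out 2: since 629 ≡ 5 (mod 8), (2/629) = -1.
Reached (1/629) = 1. Collecting the sign flips along the way, the symbol is -1.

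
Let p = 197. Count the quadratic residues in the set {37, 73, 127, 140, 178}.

3

(37/197) = +1 → QR.
(73/197) = -1 → non-residue.
(127/197) = +1 → QR.
(140/197) = -1 → non-residue.
(178/197) = +1 → QR.
Total quadratic residues among the 5: 3.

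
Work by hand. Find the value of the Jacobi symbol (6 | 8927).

Pull out 2: since 8927 ≡ 7 (mod 8), (2/8927) = +1.
Reciprocity: 3 ≡ 3 and 8927 ≡ 3 (mod 4), so (3/8927) = −(8927/3).
Reduce top mod 3: now compute (2/3).
Pull out 2: since 3 ≡ 3 (mod 8), (2/3) = -1.
Reached (1/3) = 1. Collecting the sign flips along the way, the symbol is +1.

1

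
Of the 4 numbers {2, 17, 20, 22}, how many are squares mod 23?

(2/23) = +1 → QR.
(17/23) = -1 → non-residue.
(20/23) = -1 → non-residue.
(22/23) = -1 → non-residue.
Total quadratic residues among the 4: 1.

1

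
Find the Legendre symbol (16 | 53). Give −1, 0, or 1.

Euler's criterion: (16/53) ≡ 16^26 (mod 53).
16^2 ≡ 44 (mod 53)
16^4 ≡ 28 (mod 53)
16^8 ≡ 42 (mod 53)
16^16 ≡ 15 (mod 53)
16^26 = 16^(16+8+2) ≡ 1 (mod 53).
Result is 1, so (16/53) = 1.

1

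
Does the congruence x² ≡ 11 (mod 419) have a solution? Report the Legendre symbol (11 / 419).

Reciprocity: 11 ≡ 3 and 419 ≡ 3 (mod 4), so (11/419) = −(419/11).
Reduce top mod 11: now compute (1/11).
Reached (1/11) = 1. Collecting the sign flips along the way, the symbol is -1.

-1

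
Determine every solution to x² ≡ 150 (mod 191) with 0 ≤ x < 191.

36, 155

Since 191 ≡ 3 (mod 4), a square root of 150 is 150^((191+1)/4) = 150^48 mod 191.
Repeated squaring: 150^2≡153, 150^4≡107, 150^8≡180, 150^16≡121, 150^32≡125 (mod 191).
150^48 = 150^(32+16) ≡ 36 (mod 191).
Check: 36² = 1296 ≡ 150 (mod 191). The two roots are 36 and 155.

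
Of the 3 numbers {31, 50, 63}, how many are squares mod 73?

1

(31/73) = -1 → non-residue.
(50/73) = +1 → QR.
(63/73) = -1 → non-residue.
Total quadratic residues among the 3: 1.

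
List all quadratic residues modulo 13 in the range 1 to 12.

1, 3, 4, 9, 10, 12

Square k = 1,…,6 (k and 13−k give the same square):
1²=1, 2²=4, 3²=9, 4²≡3, 5²≡12, 6²≡10 (mod 13).
So the quadratic residues mod 13 are {1, 3, 4, 9, 10, 12}.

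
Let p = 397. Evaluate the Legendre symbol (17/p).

Reciprocity: 17 ≡ 1 and 397 ≡ 1 (mod 4), so (17/397) = +(397/17).
Reduce top mod 17: now compute (6/17).
Pull out 2: since 17 ≡ 1 (mod 8), (2/17) = +1.
Reciprocity: 3 ≡ 3 and 17 ≡ 1 (mod 4), so (3/17) = +(17/3).
Reduce top mod 3: now compute (2/3).
Pull out 2: since 3 ≡ 3 (mod 8), (2/3) = -1.
Reached (1/3) = 1. Collecting the sign flips along the way, the symbol is -1.

-1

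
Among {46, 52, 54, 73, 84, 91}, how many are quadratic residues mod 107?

1

(46/107) = -1 → non-residue.
(52/107) = +1 → QR.
(54/107) = -1 → non-residue.
(73/107) = -1 → non-residue.
(84/107) = -1 → non-residue.
(91/107) = -1 → non-residue.
Total quadratic residues among the 6: 1.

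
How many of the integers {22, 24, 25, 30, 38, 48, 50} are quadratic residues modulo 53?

3

(22/53) = -1 → non-residue.
(24/53) = +1 → QR.
(25/53) = +1 → QR.
(30/53) = -1 → non-residue.
(38/53) = +1 → QR.
(48/53) = -1 → non-residue.
(50/53) = -1 → non-residue.
Total quadratic residues among the 7: 3.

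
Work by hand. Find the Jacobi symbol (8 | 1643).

-1

Pull out 2^3: since 1643 ≡ 3 (mod 8), (2/1643) = -1, so (2/1643)^3 = -1.
Reached (1/1643) = 1. Collecting the sign flips along the way, the symbol is -1.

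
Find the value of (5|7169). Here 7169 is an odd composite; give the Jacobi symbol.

Reciprocity: 5 ≡ 1 and 7169 ≡ 1 (mod 4), so (5/7169) = +(7169/5).
Reduce top mod 5: now compute (4/5).
Pull out 2^2: since 5 ≡ 5 (mod 8), (2/5) = -1, so (2/5)^2 = +1.
Reached (1/5) = 1. Collecting the sign flips along the way, the symbol is +1.

1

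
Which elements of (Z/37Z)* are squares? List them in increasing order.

Square k = 1,…,18 (k and 37−k give the same square):
1²=1, 2²=4, 3²=9, 4²=16, 5²=25, 6²=36, 7²≡12, 8²≡27, 9²≡7, 10²≡26, 11²≡10, 12²≡33, 13²≡21, 14²≡11, 15²≡3, 16²≡34, 17²≡30, 18²≡28 (mod 37).
So the quadratic residues mod 37 are {1, 3, 4, 7, 9, 10, 11, 12, 16, 21, 25, 26, 27, 28, 30, 33, 34, 36}.

1,3,4,7,9,10,11,12,16,21,25,26,27,28,30,33,34,36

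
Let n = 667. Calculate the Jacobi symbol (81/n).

Reciprocity: 81 ≡ 1 and 667 ≡ 3 (mod 4), so (81/667) = +(667/81).
Reduce top mod 81: now compute (19/81).
Reciprocity: 19 ≡ 3 and 81 ≡ 1 (mod 4), so (19/81) = +(81/19).
Reduce top mod 19: now compute (5/19).
Reciprocity: 5 ≡ 1 and 19 ≡ 3 (mod 4), so (5/19) = +(19/5).
Reduce top mod 5: now compute (4/5).
Pull out 2^2: since 5 ≡ 5 (mod 8), (2/5) = -1, so (2/5)^2 = +1.
Reached (1/5) = 1. Collecting the sign flips along the way, the symbol is +1.

1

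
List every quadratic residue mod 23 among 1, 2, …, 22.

1, 2, 3, 4, 6, 8, 9, 12, 13, 16, 18

Square k = 1,…,11 (k and 23−k give the same square):
1²=1, 2²=4, 3²=9, 4²=16, 5²≡2, 6²≡13, 7²≡3, 8²≡18, 9²≡12, 10²≡8, 11²≡6 (mod 23).
So the quadratic residues mod 23 are {1, 2, 3, 4, 6, 8, 9, 12, 13, 16, 18}.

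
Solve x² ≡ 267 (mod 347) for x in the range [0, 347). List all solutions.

Since 347 ≡ 3 (mod 4), a square root of 267 is 267^((347+1)/4) = 267^87 mod 347.
Repeated squaring: 267^2≡154, 267^4≡120, 267^8≡173, 267^16≡87, 267^32≡282, 267^64≡61 (mod 347).
267^87 = 267^(64+16+4+2+1) ≡ 31 (mod 347).
Check: 31² = 961 ≡ 267 (mod 347). The two roots are 31 and 316.

31, 316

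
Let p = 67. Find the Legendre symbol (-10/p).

-1

Euler's criterion: (-10/67) ≡ 57^33 (mod 67).
57^2 ≡ 33 (mod 67)
57^4 ≡ 17 (mod 67)
57^8 ≡ 21 (mod 67)
57^16 ≡ 39 (mod 67)
57^32 ≡ 47 (mod 67)
57^33 = 57^(32+1) ≡ 66 (mod 67).
Result is 66 ≡ −1, so (-10/67) = −1.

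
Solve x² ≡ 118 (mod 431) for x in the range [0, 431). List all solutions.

52, 379

Since 431 ≡ 3 (mod 4), a square root of 118 is 118^((431+1)/4) = 118^108 mod 431.
Repeated squaring: 118^2≡132, 118^4≡184, 118^8≡238, 118^16≡183, 118^32≡302, 118^64≡263 (mod 431).
118^108 = 118^(64+32+8+4) ≡ 379 (mod 431).
Check: 379² = 143641 ≡ 118 (mod 431). The two roots are 52 and 379.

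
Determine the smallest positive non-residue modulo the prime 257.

3

(2/257) = +1, so 2 is a residue.
(3/257) = −1, so 3 is the smallest positive non-residue mod 257.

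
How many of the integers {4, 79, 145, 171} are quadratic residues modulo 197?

2

(4/197) = +1 → QR.
(79/197) = -1 → non-residue.
(145/197) = -1 → non-residue.
(171/197) = +1 → QR.
Total quadratic residues among the 4: 2.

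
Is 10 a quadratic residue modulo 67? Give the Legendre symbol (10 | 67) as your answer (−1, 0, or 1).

1

Euler's criterion: (10/67) ≡ 10^33 (mod 67).
10^2 ≡ 33 (mod 67)
10^4 ≡ 17 (mod 67)
10^8 ≡ 21 (mod 67)
10^16 ≡ 39 (mod 67)
10^32 ≡ 47 (mod 67)
10^33 = 10^(32+1) ≡ 1 (mod 67).
Result is 1, so (10/67) = 1.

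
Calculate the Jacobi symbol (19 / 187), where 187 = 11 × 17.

-1

Reciprocity: 19 ≡ 3 and 187 ≡ 3 (mod 4), so (19/187) = −(187/19).
Reduce top mod 19: now compute (16/19).
Pull out 2^4: since 19 ≡ 3 (mod 8), (2/19) = -1, so (2/19)^4 = +1.
Reached (1/19) = 1. Collecting the sign flips along the way, the symbol is -1.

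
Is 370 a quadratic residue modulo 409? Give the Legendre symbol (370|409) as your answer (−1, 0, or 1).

Pull out 2: since 409 ≡ 1 (mod 8), (2/409) = +1.
Reciprocity: 185 ≡ 1 and 409 ≡ 1 (mod 4), so (185/409) = +(409/185).
Reduce top mod 185: now compute (39/185).
Reciprocity: 39 ≡ 3 and 185 ≡ 1 (mod 4), so (39/185) = +(185/39).
Reduce top mod 39: now compute (29/39).
Reciprocity: 29 ≡ 1 and 39 ≡ 3 (mod 4), so (29/39) = +(39/29).
Reduce top mod 29: now compute (10/29).
Pull out 2: since 29 ≡ 5 (mod 8), (2/29) = -1.
Reciprocity: 5 ≡ 1 and 29 ≡ 1 (mod 4), so (5/29) = +(29/5).
Reduce top mod 5: now compute (4/5).
Pull out 2^2: since 5 ≡ 5 (mod 8), (2/5) = -1, so (2/5)^2 = +1.
Reached (1/5) = 1. Collecting the sign flips along the way, the symbol is -1.

-1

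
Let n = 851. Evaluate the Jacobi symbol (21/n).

-1

Reciprocity: 21 ≡ 1 and 851 ≡ 3 (mod 4), so (21/851) = +(851/21).
Reduce top mod 21: now compute (11/21).
Reciprocity: 11 ≡ 3 and 21 ≡ 1 (mod 4), so (11/21) = +(21/11).
Reduce top mod 11: now compute (10/11).
Pull out 2: since 11 ≡ 3 (mod 8), (2/11) = -1.
Reciprocity: 5 ≡ 1 and 11 ≡ 3 (mod 4), so (5/11) = +(11/5).
Reduce top mod 5: now compute (1/5).
Reached (1/5) = 1. Collecting the sign flips along the way, the symbol is -1.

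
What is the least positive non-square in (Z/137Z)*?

3

(2/137) = +1, so 2 is a residue.
(3/137) = −1, so 3 is the smallest positive non-residue mod 137.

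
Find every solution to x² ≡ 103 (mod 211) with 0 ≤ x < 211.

Since 211 ≡ 3 (mod 4), a square root of 103 is 103^((211+1)/4) = 103^53 mod 211.
Repeated squaring: 103^2≡59, 103^4≡105, 103^8≡53, 103^16≡66, 103^32≡136 (mod 211).
103^53 = 103^(32+16+4+1) ≡ 37 (mod 211).
Check: 37² = 1369 ≡ 103 (mod 211). The two roots are 37 and 174.

37, 174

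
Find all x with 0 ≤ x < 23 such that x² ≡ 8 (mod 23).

Since 23 ≡ 3 (mod 4), a square root of 8 is 8^((23+1)/4) = 8^6 mod 23.
Repeated squaring: 8^2≡18, 8^4≡2 (mod 23).
8^6 = 8^(4+2) ≡ 13 (mod 23).
Check: 13² = 169 ≡ 8 (mod 23). The two roots are 10 and 13.

10, 13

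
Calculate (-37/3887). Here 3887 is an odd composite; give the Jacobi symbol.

First reduce: -37 ≡ 3850 (mod 3887).
Pull out 2: since 3887 ≡ 7 (mod 8), (2/3887) = +1.
Reciprocity: 1925 ≡ 1 and 3887 ≡ 3 (mod 4), so (1925/3887) = +(3887/1925).
Reduce top mod 1925: now compute (37/1925).
Reciprocity: 37 ≡ 1 and 1925 ≡ 1 (mod 4), so (37/1925) = +(1925/37).
Reduce top mod 37: now compute (1/37).
Reached (1/37) = 1. Collecting the sign flips along the way, the symbol is +1.

1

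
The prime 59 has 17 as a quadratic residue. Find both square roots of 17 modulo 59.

Since 59 ≡ 3 (mod 4), a square root of 17 is 17^((59+1)/4) = 17^15 mod 59.
Repeated squaring: 17^2≡53, 17^4≡36, 17^8≡57 (mod 59).
17^15 = 17^(8+4+2+1) ≡ 28 (mod 59).
Check: 28² = 784 ≡ 17 (mod 59). The two roots are 28 and 31.

28, 31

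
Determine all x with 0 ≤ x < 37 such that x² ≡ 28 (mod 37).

37 ≡ 1 (mod 4), so we find a root by search.
Trying successive values, 18² = 324 ≡ 28 (mod 37). The other root is 37 − 18 = 19.

18, 19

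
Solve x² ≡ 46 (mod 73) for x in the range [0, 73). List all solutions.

22, 51

73 ≡ 1 (mod 4), so we find a root by search.
Trying successive values, 22² = 484 ≡ 46 (mod 73). The other root is 73 − 22 = 51.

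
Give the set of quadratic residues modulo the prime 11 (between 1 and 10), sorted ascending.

Square k = 1,…,5 (k and 11−k give the same square):
1²=1, 2²=4, 3²=9, 4²≡5, 5²≡3 (mod 11).
So the quadratic residues mod 11 are {1, 3, 4, 5, 9}.

1, 3, 4, 5, 9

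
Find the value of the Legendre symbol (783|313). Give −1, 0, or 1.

1

Euler's criterion: (783/313) ≡ 157^156 (mod 313).
157^2 ≡ 235 (mod 313)
157^4 ≡ 137 (mod 313)
157^8 ≡ 302 (mod 313)
157^16 ≡ 121 (mod 313)
157^32 ≡ 243 (mod 313)
157^64 ≡ 205 (mod 313)
157^128 ≡ 83 (mod 313)
157^156 = 157^(128+16+8+4) ≡ 1 (mod 313).
Result is 1, so (783/313) = 1.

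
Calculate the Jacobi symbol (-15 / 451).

1

First reduce: -15 ≡ 436 (mod 451).
Pull out 2^2: since 451 ≡ 3 (mod 8), (2/451) = -1, so (2/451)^2 = +1.
Reciprocity: 109 ≡ 1 and 451 ≡ 3 (mod 4), so (109/451) = +(451/109).
Reduce top mod 109: now compute (15/109).
Reciprocity: 15 ≡ 3 and 109 ≡ 1 (mod 4), so (15/109) = +(109/15).
Reduce top mod 15: now compute (4/15).
Pull out 2^2: since 15 ≡ 7 (mod 8), (2/15) = +1, so (2/15)^2 = +1.
Reached (1/15) = 1. Collecting the sign flips along the way, the symbol is +1.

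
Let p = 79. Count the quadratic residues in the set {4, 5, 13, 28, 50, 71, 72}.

(4/79) = +1 → QR.
(5/79) = +1 → QR.
(13/79) = +1 → QR.
(28/79) = -1 → non-residue.
(50/79) = +1 → QR.
(71/79) = -1 → non-residue.
(72/79) = +1 → QR.
Total quadratic residues among the 7: 5.

5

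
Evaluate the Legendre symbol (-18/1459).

First reduce: -18 ≡ 1441 (mod 1459).
Reciprocity: 1441 ≡ 1 and 1459 ≡ 3 (mod 4), so (1441/1459) = +(1459/1441).
Reduce top mod 1441: now compute (18/1441).
Pull out 2: since 1441 ≡ 1 (mod 8), (2/1441) = +1.
Reciprocity: 9 ≡ 1 and 1441 ≡ 1 (mod 4), so (9/1441) = +(1441/9).
Reduce top mod 9: now compute (1/9).
Reached (1/9) = 1. Collecting the sign flips along the way, the symbol is +1.

1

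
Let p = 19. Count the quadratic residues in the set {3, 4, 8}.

1

(3/19) = -1 → non-residue.
(4/19) = +1 → QR.
(8/19) = -1 → non-residue.
Total quadratic residues among the 3: 1.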